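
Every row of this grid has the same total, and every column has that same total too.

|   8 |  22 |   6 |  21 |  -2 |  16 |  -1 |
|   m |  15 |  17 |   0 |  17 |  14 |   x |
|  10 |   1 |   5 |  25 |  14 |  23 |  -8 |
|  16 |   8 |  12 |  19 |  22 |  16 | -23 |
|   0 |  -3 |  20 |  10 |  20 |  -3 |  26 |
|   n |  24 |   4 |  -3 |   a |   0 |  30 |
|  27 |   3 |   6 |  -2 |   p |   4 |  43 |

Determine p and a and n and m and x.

Rows 1 and 3 both sum to 70, so that's the common total.
Row 7: 27 + 3 + 6 − 2 + 4 + 43 = 81, so its missing entry is 70 − 81 = -11.
Column 5: -2 + 17 + 14 + 22 + 20 − 11 = 60, so its missing entry is 70 − 60 = 10.
Row 6: 24 + 4 − 3 + 10 + 0 + 30 = 65, so its missing entry is 70 − 65 = 5.
Column 1: 8 + 10 + 16 + 0 + 5 + 27 = 66, so its missing entry is 70 − 66 = 4.
Row 2: 4 + 15 + 17 + 0 + 17 + 14 = 67, so its missing entry is 70 − 67 = 3.

p = -11, a = 10, n = 5, m = 4, x = 3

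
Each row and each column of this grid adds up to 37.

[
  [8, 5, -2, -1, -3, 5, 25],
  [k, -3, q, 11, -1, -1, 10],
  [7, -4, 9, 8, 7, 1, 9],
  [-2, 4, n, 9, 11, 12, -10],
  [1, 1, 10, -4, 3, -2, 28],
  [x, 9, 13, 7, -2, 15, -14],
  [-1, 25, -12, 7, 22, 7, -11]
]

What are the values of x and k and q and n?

Row 4: -2 + 4 + 9 + 11 + 12 − 10 = 24, so its missing entry is 37 − 24 = 13.
Column 3: -2 + 9 + 13 + 10 + 13 − 12 = 31, so its missing entry is 37 − 31 = 6.
Row 2: -3 + 6 + 11 − 1 − 1 + 10 = 22, so its missing entry is 37 − 22 = 15.
Row 6: 9 + 13 + 7 − 2 + 15 − 14 = 28, so its missing entry is 37 − 28 = 9.

x = 9, k = 15, q = 6, n = 13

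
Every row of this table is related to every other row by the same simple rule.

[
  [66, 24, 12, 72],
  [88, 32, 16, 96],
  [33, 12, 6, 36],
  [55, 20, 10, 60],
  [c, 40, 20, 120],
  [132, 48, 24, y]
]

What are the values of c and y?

Each row is a constant multiple of every other row — this is a multiplication table with the headers hidden.
Row 5 is 20/12 = 5/3 times row 1, so its entry in column 1 is 66 × 5/3 = 110.
Row 6 is 24/12 = 2/1 times row 1, so its entry in column 4 is 72 × 2/1 = 144.

c = 110, y = 144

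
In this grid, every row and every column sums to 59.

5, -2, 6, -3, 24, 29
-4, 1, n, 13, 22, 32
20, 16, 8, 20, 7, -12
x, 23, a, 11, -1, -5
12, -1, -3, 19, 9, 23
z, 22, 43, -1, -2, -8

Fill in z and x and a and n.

z = 5, x = 21, a = 10, n = -5

Row 2: -4 + 1 + 13 + 22 + 32 = 64, so its missing entry is 59 − 64 = -5.
Column 3: 6 − 5 + 8 − 3 + 43 = 49, so its missing entry is 59 − 49 = 10.
Row 6: 22 + 43 − 1 − 2 − 8 = 54, so its missing entry is 59 − 54 = 5.
Row 4: 23 + 10 + 11 − 1 − 5 = 38, so its missing entry is 59 − 38 = 21.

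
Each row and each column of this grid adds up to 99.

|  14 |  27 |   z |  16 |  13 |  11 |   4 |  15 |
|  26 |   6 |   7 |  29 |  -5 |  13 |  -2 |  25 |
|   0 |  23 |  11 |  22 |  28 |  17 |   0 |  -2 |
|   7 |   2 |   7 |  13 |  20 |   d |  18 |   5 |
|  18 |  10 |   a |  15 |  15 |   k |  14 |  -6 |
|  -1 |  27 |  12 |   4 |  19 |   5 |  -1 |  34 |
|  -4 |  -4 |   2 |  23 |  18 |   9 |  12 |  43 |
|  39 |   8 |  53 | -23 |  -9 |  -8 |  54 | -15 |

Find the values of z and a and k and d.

z = -1, a = 8, k = 25, d = 27

Row 1: 14 + 27 + 16 + 13 + 11 + 4 + 15 = 100, so its missing entry is 99 − 100 = -1.
Row 4: 7 + 2 + 7 + 13 + 20 + 18 + 5 = 72, so its missing entry is 99 − 72 = 27.
Column 6: 11 + 13 + 17 + 27 + 5 + 9 − 8 = 74, so its missing entry is 99 − 74 = 25.
Row 5: 18 + 10 + 15 + 15 + 25 + 14 − 6 = 91, so its missing entry is 99 − 91 = 8.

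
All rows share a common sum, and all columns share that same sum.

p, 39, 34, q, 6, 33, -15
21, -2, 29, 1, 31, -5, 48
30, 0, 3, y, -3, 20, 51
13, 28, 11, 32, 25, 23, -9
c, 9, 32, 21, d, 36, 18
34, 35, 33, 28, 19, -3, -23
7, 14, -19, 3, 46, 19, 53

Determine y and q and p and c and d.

Rows 2 and 4 both sum to 123, so that's the common total.
The known cells in column 5 total 124, leaving 123 − 124 = -1 for the blank.
The known cells in row 5 total 115, leaving 123 − 115 = 8 for the blank.
The known cells in column 1 total 113, leaving 123 − 113 = 10 for the blank.
The known cells in row 1 total 107, leaving 123 − 107 = 16 for the blank.
The known cells in row 3 total 101, leaving 123 − 101 = 22 for the blank.

y = 22, q = 16, p = 10, c = 8, d = -1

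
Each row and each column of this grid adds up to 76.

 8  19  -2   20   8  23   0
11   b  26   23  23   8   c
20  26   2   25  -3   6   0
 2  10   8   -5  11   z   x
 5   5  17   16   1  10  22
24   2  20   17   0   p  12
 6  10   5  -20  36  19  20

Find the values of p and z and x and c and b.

p = 1, z = 9, x = 41, c = -19, b = 4

Row 6: 24 + 2 + 20 + 17 + 0 + 12 = 75, so its missing entry is 76 − 75 = 1.
Column 2: 19 + 26 + 10 + 5 + 2 + 10 = 72, so its missing entry is 76 − 72 = 4.
Row 2: 11 + 4 + 26 + 23 + 23 + 8 = 95, so its missing entry is 76 − 95 = -19.
Column 7: 0 − 19 + 0 + 22 + 12 + 20 = 35, so its missing entry is 76 − 35 = 41.
Row 4: 2 + 10 + 8 − 5 + 11 + 41 = 67, so its missing entry is 76 − 67 = 9.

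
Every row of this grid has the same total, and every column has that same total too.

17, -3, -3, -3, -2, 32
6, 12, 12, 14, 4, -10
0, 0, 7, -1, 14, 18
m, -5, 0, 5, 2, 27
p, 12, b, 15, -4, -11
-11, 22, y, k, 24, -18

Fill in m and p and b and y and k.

Rows 1 and 2 both sum to 38, so that's the common total.
Row 4 has -5 + 0 + 5 + 2 + 27 = 29; the blank must be 38 − 29 = 9.
Column 1 has 17 + 6 + 0 + 9 − 11 = 21; the blank must be 38 − 21 = 17.
Row 5 has 17 + 12 + 15 − 4 − 11 = 29; the blank must be 38 − 29 = 9.
Column 4 has -3 + 14 − 1 + 5 + 15 = 30; the blank must be 38 − 30 = 8.
Row 6 has -11 + 22 + 8 + 24 − 18 = 25; the blank must be 38 − 25 = 13.

m = 9, p = 17, b = 9, y = 13, k = 8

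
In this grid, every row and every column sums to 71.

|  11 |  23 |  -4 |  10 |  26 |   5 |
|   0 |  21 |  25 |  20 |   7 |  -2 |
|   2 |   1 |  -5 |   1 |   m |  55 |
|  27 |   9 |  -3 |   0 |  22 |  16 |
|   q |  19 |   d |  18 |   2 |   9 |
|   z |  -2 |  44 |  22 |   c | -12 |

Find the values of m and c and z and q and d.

Row 3: 2 + 1 − 5 + 1 + 55 = 54, so its missing entry is 71 − 54 = 17.
Column 5: 26 + 7 + 17 + 22 + 2 = 74, so its missing entry is 71 − 74 = -3.
Column 3: -4 + 25 − 5 − 3 + 44 = 57, so its missing entry is 71 − 57 = 14.
Row 5: 19 + 14 + 18 + 2 + 9 = 62, so its missing entry is 71 − 62 = 9.
Row 6: -2 + 44 + 22 − 3 − 12 = 49, so its missing entry is 71 − 49 = 22.

m = 17, c = -3, z = 22, q = 9, d = 14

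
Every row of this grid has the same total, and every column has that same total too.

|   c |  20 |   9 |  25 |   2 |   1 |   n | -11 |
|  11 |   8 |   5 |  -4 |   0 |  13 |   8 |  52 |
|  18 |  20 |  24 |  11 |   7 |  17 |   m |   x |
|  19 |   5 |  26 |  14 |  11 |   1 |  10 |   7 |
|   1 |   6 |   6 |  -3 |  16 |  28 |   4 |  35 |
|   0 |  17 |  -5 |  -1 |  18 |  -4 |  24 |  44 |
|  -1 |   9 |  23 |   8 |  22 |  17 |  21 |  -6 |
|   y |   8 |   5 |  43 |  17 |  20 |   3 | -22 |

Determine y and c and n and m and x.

y = 19, c = 26, n = 21, m = 2, x = -6

Rows 2 and 4 both sum to 93, so that's the common total.
Column 8 has -11 + 52 + 7 + 35 + 44 − 6 − 22 = 99; the blank must be 93 − 99 = -6.
Row 8 has 8 + 5 + 43 + 17 + 20 + 3 − 22 = 74; the blank must be 93 − 74 = 19.
Column 1 has 11 + 18 + 19 + 1 + 0 − 1 + 19 = 67; the blank must be 93 − 67 = 26.
Row 1 has 26 + 20 + 9 + 25 + 2 + 1 − 11 = 72; the blank must be 93 − 72 = 21.
Row 3 has 18 + 20 + 24 + 11 + 7 + 17 − 6 = 91; the blank must be 93 − 91 = 2.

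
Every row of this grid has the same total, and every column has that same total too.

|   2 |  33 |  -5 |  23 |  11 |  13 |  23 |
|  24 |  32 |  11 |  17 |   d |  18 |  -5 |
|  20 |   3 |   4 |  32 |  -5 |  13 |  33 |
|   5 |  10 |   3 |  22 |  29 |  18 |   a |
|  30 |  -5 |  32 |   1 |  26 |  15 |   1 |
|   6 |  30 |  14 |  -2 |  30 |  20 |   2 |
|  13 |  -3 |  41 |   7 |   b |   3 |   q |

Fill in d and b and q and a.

Rows 1 and 3 both sum to 100, so that's the common total.
Row 2 has 24 + 32 + 11 + 17 + 18 − 5 = 97; the blank must be 100 − 97 = 3.
Column 5 has 11 + 3 − 5 + 29 + 26 + 30 = 94; the blank must be 100 − 94 = 6.
Row 7 has 13 − 3 + 41 + 7 + 6 + 3 = 67; the blank must be 100 − 67 = 33.
Row 4 has 5 + 10 + 3 + 22 + 29 + 18 = 87; the blank must be 100 − 87 = 13.

d = 3, b = 6, q = 33, a = 13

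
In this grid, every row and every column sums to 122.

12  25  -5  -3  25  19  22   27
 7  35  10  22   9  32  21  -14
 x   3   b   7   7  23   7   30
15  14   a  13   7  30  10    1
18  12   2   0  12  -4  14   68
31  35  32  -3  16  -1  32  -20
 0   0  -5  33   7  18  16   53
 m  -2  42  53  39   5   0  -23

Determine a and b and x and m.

The known cells in row 4 total 90, leaving 122 − 90 = 32 for the blank.
The known cells in row 8 total 114, leaving 122 − 114 = 8 for the blank.
The known cells in column 1 total 91, leaving 122 − 91 = 31 for the blank.
The known cells in row 3 total 108, leaving 122 − 108 = 14 for the blank.

a = 32, b = 14, x = 31, m = 8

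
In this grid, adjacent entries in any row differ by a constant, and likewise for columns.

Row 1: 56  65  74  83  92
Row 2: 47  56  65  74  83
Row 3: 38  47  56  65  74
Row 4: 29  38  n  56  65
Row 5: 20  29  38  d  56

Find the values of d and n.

d = 47, n = 47

Along each row the entries change by 9 per step; down each column they change by -9.
Row 5: from 20 at column 1, stepping by 9 to column 4 gives 47.
Row 4: from 29 at column 1, stepping by 9 to column 3 gives 47.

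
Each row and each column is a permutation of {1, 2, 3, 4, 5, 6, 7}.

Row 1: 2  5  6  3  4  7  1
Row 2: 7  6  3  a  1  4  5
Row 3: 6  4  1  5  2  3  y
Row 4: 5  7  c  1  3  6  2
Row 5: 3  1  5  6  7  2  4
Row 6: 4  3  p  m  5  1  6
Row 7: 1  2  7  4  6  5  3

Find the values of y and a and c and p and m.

y = 7, a = 2, c = 4, p = 2, m = 7

At (row 3, col 7): row 3 already has {1, 2, 3, 4, 5, 6}, so the value is 7.
For row 4, column 3: row 4 already has {1, 2, 3, 5, 6, 7}; that leaves 4.
At (row 2, col 4): row 2 already has {1, 3, 4, 5, 6, 7}, so the value is 2.
Cell (6,4): column 4 already has {1, 2, 3, 4, 5, 6} → 7.
At (row 6, col 3): row 6 already has {1, 3, 4, 5, 6, 7}, so the value is 2.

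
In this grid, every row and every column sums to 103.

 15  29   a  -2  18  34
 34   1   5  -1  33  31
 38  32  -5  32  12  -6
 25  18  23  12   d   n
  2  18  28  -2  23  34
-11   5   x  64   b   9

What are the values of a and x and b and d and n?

The known cells in row 1 total 94, leaving 103 − 94 = 9 for the blank.
The known cells in column 6 total 102, leaving 103 − 102 = 1 for the blank.
The known cells in row 4 total 79, leaving 103 − 79 = 24 for the blank.
The known cells in column 5 total 110, leaving 103 − 110 = -7 for the blank.
The known cells in row 6 total 60, leaving 103 − 60 = 43 for the blank.

a = 9, x = 43, b = -7, d = 24, n = 1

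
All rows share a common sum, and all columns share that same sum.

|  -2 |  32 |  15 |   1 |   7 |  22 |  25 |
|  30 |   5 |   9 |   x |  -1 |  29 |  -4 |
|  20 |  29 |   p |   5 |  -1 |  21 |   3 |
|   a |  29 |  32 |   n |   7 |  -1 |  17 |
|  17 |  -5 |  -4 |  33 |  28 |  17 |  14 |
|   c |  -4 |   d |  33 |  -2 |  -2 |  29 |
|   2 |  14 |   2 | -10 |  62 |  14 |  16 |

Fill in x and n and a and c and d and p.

x = 32, n = 6, a = 10, c = 23, d = 23, p = 23

Rows 1 and 5 both sum to 100, so that's the common total.
Row 3: 20 + 29 + 5 − 1 + 21 + 3 = 77, so its missing entry is 100 − 77 = 23.
Row 2: 30 + 5 + 9 − 1 + 29 − 4 = 68, so its missing entry is 100 − 68 = 32.
Column 4: 1 + 32 + 5 + 33 + 33 − 10 = 94, so its missing entry is 100 − 94 = 6.
Row 4: 29 + 32 + 6 + 7 − 1 + 17 = 90, so its missing entry is 100 − 90 = 10.
Column 1: -2 + 30 + 20 + 10 + 17 + 2 = 77, so its missing entry is 100 − 77 = 23.
Row 6: 23 − 4 + 33 − 2 − 2 + 29 = 77, so its missing entry is 100 − 77 = 23.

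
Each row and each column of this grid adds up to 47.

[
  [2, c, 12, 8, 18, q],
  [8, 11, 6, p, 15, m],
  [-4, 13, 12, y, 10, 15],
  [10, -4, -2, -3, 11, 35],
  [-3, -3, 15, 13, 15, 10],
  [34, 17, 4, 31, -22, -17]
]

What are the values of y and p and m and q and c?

Column 2 has 11 + 13 − 4 − 3 + 17 = 34; the blank must be 47 − 34 = 13.
Row 3 has -4 + 13 + 12 + 10 + 15 = 46; the blank must be 47 − 46 = 1.
Row 1 has 2 + 13 + 12 + 8 + 18 = 53; the blank must be 47 − 53 = -6.
Column 6 has -6 + 15 + 35 + 10 − 17 = 37; the blank must be 47 − 37 = 10.
Row 2 has 8 + 11 + 6 + 15 + 10 = 50; the blank must be 47 − 50 = -3.

y = 1, p = -3, m = 10, q = -6, c = 13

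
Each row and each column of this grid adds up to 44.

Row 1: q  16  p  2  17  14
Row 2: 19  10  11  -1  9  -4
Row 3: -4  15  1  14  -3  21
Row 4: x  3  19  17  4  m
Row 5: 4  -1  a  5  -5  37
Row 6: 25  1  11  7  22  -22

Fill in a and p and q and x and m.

a = 4, p = -2, q = -3, x = 3, m = -2

Row 5: 4 − 1 + 5 − 5 + 37 = 40, so its missing entry is 44 − 40 = 4.
Column 3: 11 + 1 + 19 + 4 + 11 = 46, so its missing entry is 44 − 46 = -2.
Row 1: 16 − 2 + 2 + 17 + 14 = 47, so its missing entry is 44 − 47 = -3.
Column 1: -3 + 19 − 4 + 4 + 25 = 41, so its missing entry is 44 − 41 = 3.
Row 4: 3 + 3 + 19 + 17 + 4 = 46, so its missing entry is 44 − 46 = -2.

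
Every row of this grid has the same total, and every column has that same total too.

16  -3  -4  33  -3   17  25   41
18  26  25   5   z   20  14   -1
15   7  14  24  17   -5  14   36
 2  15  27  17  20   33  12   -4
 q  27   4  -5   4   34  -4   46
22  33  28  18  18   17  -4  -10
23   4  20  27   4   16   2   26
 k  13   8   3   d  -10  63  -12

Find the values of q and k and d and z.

q = 16, k = 10, d = 47, z = 15

Rows 1 and 3 both sum to 122, so that's the common total.
Row 2 has 18 + 26 + 25 + 5 + 20 + 14 − 1 = 107; the blank must be 122 − 107 = 15.
Column 5 has -3 + 15 + 17 + 20 + 4 + 18 + 4 = 75; the blank must be 122 − 75 = 47.
Row 5 has 27 + 4 − 5 + 4 + 34 − 4 + 46 = 106; the blank must be 122 − 106 = 16.
Row 8 has 13 + 8 + 3 + 47 − 10 + 63 − 12 = 112; the blank must be 122 − 112 = 10.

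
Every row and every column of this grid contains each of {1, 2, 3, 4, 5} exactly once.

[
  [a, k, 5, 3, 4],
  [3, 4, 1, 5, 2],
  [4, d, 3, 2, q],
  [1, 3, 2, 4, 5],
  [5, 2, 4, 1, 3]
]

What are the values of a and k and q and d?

Cell (3,5): column 5 already has {2, 3, 4, 5} → 1.
Cell (3,2): row 3 already has {1, 2, 3, 4} → 5.
For row 1, column 2: column 2 already has {2, 3, 4, 5}; that leaves 1.
At (row 1, col 1): row 1 already has {1, 3, 4, 5}, so the value is 2.

a = 2, k = 1, q = 1, d = 5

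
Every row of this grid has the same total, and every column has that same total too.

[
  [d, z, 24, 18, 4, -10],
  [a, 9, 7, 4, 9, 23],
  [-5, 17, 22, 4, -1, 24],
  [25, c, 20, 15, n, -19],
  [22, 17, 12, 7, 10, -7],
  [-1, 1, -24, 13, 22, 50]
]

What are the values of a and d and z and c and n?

Rows 3 and 5 both sum to 61, so that's the common total.
The known cells in column 5 total 44, leaving 61 − 44 = 17 for the blank.
The known cells in row 4 total 58, leaving 61 − 58 = 3 for the blank.
The known cells in column 2 total 47, leaving 61 − 47 = 14 for the blank.
The known cells in row 1 total 50, leaving 61 − 50 = 11 for the blank.
The known cells in row 2 total 52, leaving 61 − 52 = 9 for the blank.

a = 9, d = 11, z = 14, c = 3, n = 17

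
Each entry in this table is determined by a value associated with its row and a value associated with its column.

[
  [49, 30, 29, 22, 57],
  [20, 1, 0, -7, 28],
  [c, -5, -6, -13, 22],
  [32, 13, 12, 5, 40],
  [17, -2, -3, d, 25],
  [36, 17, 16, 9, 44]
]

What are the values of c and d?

The difference between any two rows is the same in every column — this is an addition table with the headers hidden.
Row 3 minus row 1 is -5 − 30 = -35, so its entry in column 1 is 49 + (-35) = 14.
Row 5 minus row 1 is -2 − 30 = -32, so its entry in column 4 is 22 + (-32) = -10.

c = 14, d = -10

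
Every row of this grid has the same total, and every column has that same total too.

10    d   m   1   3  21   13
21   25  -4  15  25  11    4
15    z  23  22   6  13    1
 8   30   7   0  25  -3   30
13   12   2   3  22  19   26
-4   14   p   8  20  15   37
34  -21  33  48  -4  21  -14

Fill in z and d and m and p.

Rows 2 and 4 both sum to 97, so that's the common total.
The known cells in row 3 total 80, leaving 97 − 80 = 17 for the blank.
The known cells in column 2 total 77, leaving 97 − 77 = 20 for the blank.
The known cells in row 1 total 68, leaving 97 − 68 = 29 for the blank.
The known cells in row 6 total 90, leaving 97 − 90 = 7 for the blank.

z = 17, d = 20, m = 29, p = 7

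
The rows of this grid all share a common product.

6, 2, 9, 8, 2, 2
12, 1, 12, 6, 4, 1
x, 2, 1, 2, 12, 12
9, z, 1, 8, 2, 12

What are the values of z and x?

Rows 1 and 2 each multiply to 3456, so every row has product 3456.
Row 4: 9×1×8×2×12 = 1728, so the missing entry is 3456 ÷ 1728 = 2.
Row 3: 2×1×2×12×12 = 576, so the missing entry is 3456 ÷ 576 = 6.

z = 2, x = 6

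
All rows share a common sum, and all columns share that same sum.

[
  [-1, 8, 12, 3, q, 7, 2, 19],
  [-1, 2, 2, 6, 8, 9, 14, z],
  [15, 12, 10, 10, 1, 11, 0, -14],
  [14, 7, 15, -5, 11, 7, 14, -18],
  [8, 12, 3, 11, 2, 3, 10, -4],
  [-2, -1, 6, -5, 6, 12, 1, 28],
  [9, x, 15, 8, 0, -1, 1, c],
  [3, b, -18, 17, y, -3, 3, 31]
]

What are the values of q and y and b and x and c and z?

Rows 3 and 4 both sum to 45, so that's the common total.
Row 1 has -1 + 8 + 12 + 3 + 7 + 2 + 19 = 50; the blank must be 45 − 50 = -5.
Column 5 has -5 + 8 + 1 + 11 + 2 + 6 + 0 = 23; the blank must be 45 − 23 = 22.
Row 8 has 3 − 18 + 17 + 22 − 3 + 3 + 31 = 55; the blank must be 45 − 55 = -10.
Column 2 has 8 + 2 + 12 + 7 + 12 − 1 − 10 = 30; the blank must be 45 − 30 = 15.
Row 7 has 9 + 15 + 15 + 8 + 0 − 1 + 1 = 47; the blank must be 45 − 47 = -2.
Row 2 has -1 + 2 + 2 + 6 + 8 + 9 + 14 = 40; the blank must be 45 − 40 = 5.

q = -5, y = 22, b = -10, x = 15, c = -2, z = 5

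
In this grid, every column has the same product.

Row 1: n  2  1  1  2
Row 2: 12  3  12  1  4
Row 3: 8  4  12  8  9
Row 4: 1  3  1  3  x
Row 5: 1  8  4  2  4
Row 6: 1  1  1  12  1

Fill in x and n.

Columns 3 and 4 each multiply to 576, so every column has product 576.
Column 5: 2×4×9×4×1 = 288, so the missing entry is 576 ÷ 288 = 2.
Column 1: 12×8×1×1×1 = 96, so the missing entry is 576 ÷ 96 = 6.

x = 2, n = 6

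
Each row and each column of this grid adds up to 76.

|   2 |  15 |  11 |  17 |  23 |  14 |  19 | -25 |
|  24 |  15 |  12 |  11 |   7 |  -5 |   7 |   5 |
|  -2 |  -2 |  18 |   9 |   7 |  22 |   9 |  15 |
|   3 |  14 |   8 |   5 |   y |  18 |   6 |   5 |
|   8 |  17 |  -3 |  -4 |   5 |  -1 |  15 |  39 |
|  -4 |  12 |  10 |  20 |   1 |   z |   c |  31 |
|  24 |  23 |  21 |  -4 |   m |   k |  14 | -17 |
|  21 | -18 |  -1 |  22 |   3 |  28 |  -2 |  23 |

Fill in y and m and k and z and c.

Row 4: 3 + 14 + 8 + 5 + 18 + 6 + 5 = 59, so its missing entry is 76 − 59 = 17.
Column 5: 23 + 7 + 7 + 17 + 5 + 1 + 3 = 63, so its missing entry is 76 − 63 = 13.
Row 7: 24 + 23 + 21 − 4 + 13 + 14 − 17 = 74, so its missing entry is 76 − 74 = 2.
Column 6: 14 − 5 + 22 + 18 − 1 + 2 + 28 = 78, so its missing entry is 76 − 78 = -2.
Row 6: -4 + 12 + 10 + 20 + 1 − 2 + 31 = 68, so its missing entry is 76 − 68 = 8.

y = 17, m = 13, k = 2, z = -2, c = 8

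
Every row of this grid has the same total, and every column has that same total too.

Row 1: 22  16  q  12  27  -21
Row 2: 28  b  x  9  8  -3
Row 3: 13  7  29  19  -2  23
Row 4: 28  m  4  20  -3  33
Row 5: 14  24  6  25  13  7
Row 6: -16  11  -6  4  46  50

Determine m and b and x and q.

Rows 3 and 5 both sum to 89, so that's the common total.
The known cells in row 4 total 82, leaving 89 − 82 = 7 for the blank.
The known cells in column 2 total 65, leaving 89 − 65 = 24 for the blank.
The known cells in row 2 total 66, leaving 89 − 66 = 23 for the blank.
The known cells in row 1 total 56, leaving 89 − 56 = 33 for the blank.

m = 7, b = 24, x = 23, q = 33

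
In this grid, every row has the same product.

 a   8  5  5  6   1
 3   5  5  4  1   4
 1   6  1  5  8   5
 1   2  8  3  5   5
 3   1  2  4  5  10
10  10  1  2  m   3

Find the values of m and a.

m = 2, a = 1

Rows 3 and 5 each multiply to 1200, so every row has product 1200.
Row 6: 10×10×1×2×3 = 600, so the missing entry is 1200 ÷ 600 = 2.
Row 1: 8×5×5×6×1 = 1200, so the missing entry is 1200 ÷ 1200 = 1.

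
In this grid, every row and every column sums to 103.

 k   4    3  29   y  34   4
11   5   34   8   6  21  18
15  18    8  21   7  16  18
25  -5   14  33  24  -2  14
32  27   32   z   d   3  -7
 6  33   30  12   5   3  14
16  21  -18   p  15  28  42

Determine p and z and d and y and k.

p = -1, z = 1, d = 15, y = 31, k = -2

Column 1 has 11 + 15 + 25 + 32 + 6 + 16 = 105; the blank must be 103 − 105 = -2.
Row 1 has -2 + 4 + 3 + 29 + 34 + 4 = 72; the blank must be 103 − 72 = 31.
Column 5 has 31 + 6 + 7 + 24 + 5 + 15 = 88; the blank must be 103 − 88 = 15.
Row 5 has 32 + 27 + 32 + 15 + 3 − 7 = 102; the blank must be 103 − 102 = 1.
Row 7 has 16 + 21 − 18 + 15 + 28 + 42 = 104; the blank must be 103 − 104 = -1.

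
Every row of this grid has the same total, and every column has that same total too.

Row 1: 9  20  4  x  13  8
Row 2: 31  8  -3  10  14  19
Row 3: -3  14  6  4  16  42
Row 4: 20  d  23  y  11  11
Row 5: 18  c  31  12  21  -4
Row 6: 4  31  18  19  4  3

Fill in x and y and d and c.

x = 25, y = 9, d = 5, c = 1

Rows 2 and 3 both sum to 79, so that's the common total.
The known cells in row 1 total 54, leaving 79 − 54 = 25 for the blank.
The known cells in row 5 total 78, leaving 79 − 78 = 1 for the blank.
The known cells in column 2 total 74, leaving 79 − 74 = 5 for the blank.
The known cells in row 4 total 70, leaving 79 − 70 = 9 for the blank.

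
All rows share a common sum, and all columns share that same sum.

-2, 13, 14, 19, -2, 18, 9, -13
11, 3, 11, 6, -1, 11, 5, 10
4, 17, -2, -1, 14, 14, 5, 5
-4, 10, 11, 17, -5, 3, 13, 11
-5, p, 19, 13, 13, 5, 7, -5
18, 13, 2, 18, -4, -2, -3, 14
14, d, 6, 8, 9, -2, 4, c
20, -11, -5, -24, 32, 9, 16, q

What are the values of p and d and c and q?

Rows 1 and 2 both sum to 56, so that's the common total.
Row 5 has -5 + 19 + 13 + 13 + 5 + 7 − 5 = 47; the blank must be 56 − 47 = 9.
Column 2 has 13 + 3 + 17 + 10 + 9 + 13 − 11 = 54; the blank must be 56 − 54 = 2.
Row 8 has 20 − 11 − 5 − 24 + 32 + 9 + 16 = 37; the blank must be 56 − 37 = 19.
Row 7 has 14 + 2 + 6 + 8 + 9 − 2 + 4 = 41; the blank must be 56 − 41 = 15.

p = 9, d = 2, c = 15, q = 19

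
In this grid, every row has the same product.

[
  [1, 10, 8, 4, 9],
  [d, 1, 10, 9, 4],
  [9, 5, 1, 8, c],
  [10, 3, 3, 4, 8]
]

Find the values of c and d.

c = 8, d = 8

Rows 1 and 4 each multiply to 2880, so every row has product 2880.
Row 3: 9×5×1×8 = 360, so the missing entry is 2880 ÷ 360 = 8.
Row 2: 1×10×9×4 = 360, so the missing entry is 2880 ÷ 360 = 8.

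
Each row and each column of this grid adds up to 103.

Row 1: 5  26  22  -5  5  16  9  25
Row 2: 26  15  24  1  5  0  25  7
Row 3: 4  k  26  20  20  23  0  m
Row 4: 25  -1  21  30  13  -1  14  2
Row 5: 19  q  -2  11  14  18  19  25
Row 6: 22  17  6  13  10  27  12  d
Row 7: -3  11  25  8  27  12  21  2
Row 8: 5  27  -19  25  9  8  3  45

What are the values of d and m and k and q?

Row 6: 22 + 17 + 6 + 13 + 10 + 27 + 12 = 107, so its missing entry is 103 − 107 = -4.
Column 8: 25 + 7 + 2 + 25 − 4 + 2 + 45 = 102, so its missing entry is 103 − 102 = 1.
Row 3: 4 + 26 + 20 + 20 + 23 + 0 + 1 = 94, so its missing entry is 103 − 94 = 9.
Row 5: 19 − 2 + 11 + 14 + 18 + 19 + 25 = 104, so its missing entry is 103 − 104 = -1.

d = -4, m = 1, k = 9, q = -1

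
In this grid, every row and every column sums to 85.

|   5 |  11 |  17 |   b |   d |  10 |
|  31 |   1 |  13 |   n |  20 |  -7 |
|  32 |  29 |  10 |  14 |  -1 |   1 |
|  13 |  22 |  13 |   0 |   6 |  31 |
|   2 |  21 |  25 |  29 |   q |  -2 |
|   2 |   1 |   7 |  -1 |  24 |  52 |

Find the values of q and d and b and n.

The known cells in row 5 total 75, leaving 85 − 75 = 10 for the blank.
The known cells in row 2 total 58, leaving 85 − 58 = 27 for the blank.
The known cells in column 4 total 69, leaving 85 − 69 = 16 for the blank.
The known cells in row 1 total 59, leaving 85 − 59 = 26 for the blank.

q = 10, d = 26, b = 16, n = 27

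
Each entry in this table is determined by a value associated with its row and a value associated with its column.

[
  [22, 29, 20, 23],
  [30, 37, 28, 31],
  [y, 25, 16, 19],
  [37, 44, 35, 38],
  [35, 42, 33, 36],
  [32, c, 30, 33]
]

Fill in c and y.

c = 39, y = 18

The difference between any two rows is the same in every column — this is an addition table with the headers hidden.
Row 6 minus row 1 is 30 − 20 = 10, so its entry in column 2 is 29 + 10 = 39.
Row 3 minus row 1 is 16 − 20 = -4, so its entry in column 1 is 22 + (-4) = 18.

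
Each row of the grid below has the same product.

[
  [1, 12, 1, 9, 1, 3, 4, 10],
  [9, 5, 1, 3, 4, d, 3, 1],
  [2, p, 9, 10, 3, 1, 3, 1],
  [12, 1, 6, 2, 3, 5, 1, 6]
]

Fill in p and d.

p = 8, d = 8

Rows 1 and 4 each multiply to 12960, so every row has product 12960.
Row 3: 2×9×10×3×1×3×1 = 1620, so the missing entry is 12960 ÷ 1620 = 8.
Row 2: 9×5×1×3×4×3×1 = 1620, so the missing entry is 12960 ÷ 1620 = 8.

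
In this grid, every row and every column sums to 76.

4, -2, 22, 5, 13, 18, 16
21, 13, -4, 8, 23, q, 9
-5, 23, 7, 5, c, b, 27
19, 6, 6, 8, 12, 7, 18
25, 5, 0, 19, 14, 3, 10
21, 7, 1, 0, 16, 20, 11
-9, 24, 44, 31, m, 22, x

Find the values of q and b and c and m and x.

q = 6, b = 0, c = 19, m = -21, x = -15

Row 2 has 21 + 13 − 4 + 8 + 23 + 9 = 70; the blank must be 76 − 70 = 6.
Column 7 has 16 + 9 + 27 + 18 + 10 + 11 = 91; the blank must be 76 − 91 = -15.
Row 7 has -9 + 24 + 44 + 31 + 22 − 15 = 97; the blank must be 76 − 97 = -21.
Column 5 has 13 + 23 + 12 + 14 + 16 − 21 = 57; the blank must be 76 − 57 = 19.
Row 3 has -5 + 23 + 7 + 5 + 19 + 27 = 76; the blank must be 76 − 76 = 0.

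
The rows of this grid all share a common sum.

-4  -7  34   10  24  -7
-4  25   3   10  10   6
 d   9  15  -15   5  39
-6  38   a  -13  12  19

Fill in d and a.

Row 1 sums to 50 and so does row 2; that's the common total.
In row 3 the known cells total 53, leaving 50 − 53 = -3.
In row 4 the known cells total 50, leaving 50 − 50 = 0.

d = -3, a = 0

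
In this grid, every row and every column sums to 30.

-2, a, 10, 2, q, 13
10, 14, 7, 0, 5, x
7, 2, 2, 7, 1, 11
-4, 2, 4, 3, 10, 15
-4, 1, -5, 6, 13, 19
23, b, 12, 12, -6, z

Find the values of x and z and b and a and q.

Column 5: 5 + 1 + 10 + 13 − 6 = 23, so its missing entry is 30 − 23 = 7.
Row 1: -2 + 10 + 2 + 7 + 13 = 30, so its missing entry is 30 − 30 = 0.
Row 2: 10 + 14 + 7 + 0 + 5 = 36, so its missing entry is 30 − 36 = -6.
Column 6: 13 − 6 + 11 + 15 + 19 = 52, so its missing entry is 30 − 52 = -22.
Row 6: 23 + 12 + 12 − 6 − 22 = 19, so its missing entry is 30 − 19 = 11.

x = -6, z = -22, b = 11, a = 0, q = 7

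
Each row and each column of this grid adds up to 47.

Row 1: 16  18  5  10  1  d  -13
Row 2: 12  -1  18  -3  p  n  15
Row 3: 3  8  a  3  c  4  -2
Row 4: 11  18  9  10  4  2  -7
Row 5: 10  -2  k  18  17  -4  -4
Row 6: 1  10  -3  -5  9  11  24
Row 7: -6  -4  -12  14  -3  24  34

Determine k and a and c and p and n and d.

k = 12, a = 18, c = 13, p = 6, n = 0, d = 10

The known cells in row 5 total 35, leaving 47 − 35 = 12 for the blank.
The known cells in row 1 total 37, leaving 47 − 37 = 10 for the blank.
The known cells in column 6 total 47, leaving 47 − 47 = 0 for the blank.
The known cells in row 2 total 41, leaving 47 − 41 = 6 for the blank.
The known cells in column 5 total 34, leaving 47 − 34 = 13 for the blank.
The known cells in row 3 total 29, leaving 47 − 29 = 18 for the blank.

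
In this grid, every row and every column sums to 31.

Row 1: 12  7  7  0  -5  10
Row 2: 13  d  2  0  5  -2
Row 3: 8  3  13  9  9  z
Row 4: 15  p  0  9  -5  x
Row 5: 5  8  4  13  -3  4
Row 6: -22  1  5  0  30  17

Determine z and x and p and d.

z = -11, x = 13, p = -1, d = 13

Row 2: 13 + 2 + 0 + 5 − 2 = 18, so its missing entry is 31 − 18 = 13.
Column 2: 7 + 13 + 3 + 8 + 1 = 32, so its missing entry is 31 − 32 = -1.
Row 3: 8 + 3 + 13 + 9 + 9 = 42, so its missing entry is 31 − 42 = -11.
Row 4: 15 − 1 + 0 + 9 − 5 = 18, so its missing entry is 31 − 18 = 13.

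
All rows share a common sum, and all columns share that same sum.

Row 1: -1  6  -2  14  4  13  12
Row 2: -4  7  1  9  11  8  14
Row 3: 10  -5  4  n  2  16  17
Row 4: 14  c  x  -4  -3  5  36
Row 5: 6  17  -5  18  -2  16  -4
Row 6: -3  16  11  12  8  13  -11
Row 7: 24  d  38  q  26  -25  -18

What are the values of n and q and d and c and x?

Rows 1 and 2 both sum to 46, so that's the common total.
Row 3 has 10 − 5 + 4 + 2 + 16 + 17 = 44; the blank must be 46 − 44 = 2.
Column 3 has -2 + 1 + 4 − 5 + 11 + 38 = 47; the blank must be 46 − 47 = -1.
Row 4 has 14 − 1 − 4 − 3 + 5 + 36 = 47; the blank must be 46 − 47 = -1.
Column 2 has 6 + 7 − 5 − 1 + 17 + 16 = 40; the blank must be 46 − 40 = 6.
Row 7 has 24 + 6 + 38 + 26 − 25 − 18 = 51; the blank must be 46 − 51 = -5.

n = 2, q = -5, d = 6, c = -1, x = -1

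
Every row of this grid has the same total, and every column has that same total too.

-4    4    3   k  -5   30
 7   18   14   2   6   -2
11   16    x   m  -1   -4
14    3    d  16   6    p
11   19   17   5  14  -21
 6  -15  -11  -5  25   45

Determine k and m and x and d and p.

Rows 2 and 5 both sum to 45, so that's the common total.
Row 1 has -4 + 4 + 3 − 5 + 30 = 28; the blank must be 45 − 28 = 17.
Column 4 has 17 + 2 + 16 + 5 − 5 = 35; the blank must be 45 − 35 = 10.
Row 3 has 11 + 16 + 10 − 1 − 4 = 32; the blank must be 45 − 32 = 13.
Column 3 has 3 + 14 + 13 + 17 − 11 = 36; the blank must be 45 − 36 = 9.
Row 4 has 14 + 3 + 9 + 16 + 6 = 48; the blank must be 45 − 48 = -3.

k = 17, m = 10, x = 13, d = 9, p = -3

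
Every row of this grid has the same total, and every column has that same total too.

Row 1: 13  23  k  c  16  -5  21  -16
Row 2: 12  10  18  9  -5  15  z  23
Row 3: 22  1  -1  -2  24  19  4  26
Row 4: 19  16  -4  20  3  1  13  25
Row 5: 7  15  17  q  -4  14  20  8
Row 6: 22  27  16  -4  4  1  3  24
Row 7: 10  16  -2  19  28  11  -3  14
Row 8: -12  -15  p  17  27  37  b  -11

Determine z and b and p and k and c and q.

Rows 3 and 4 both sum to 93, so that's the common total.
Row 5 has 7 + 15 + 17 − 4 + 14 + 20 + 8 = 77; the blank must be 93 − 77 = 16.
Column 4 has 9 − 2 + 20 + 16 − 4 + 19 + 17 = 75; the blank must be 93 − 75 = 18.
Row 1 has 13 + 23 + 18 + 16 − 5 + 21 − 16 = 70; the blank must be 93 − 70 = 23.
Column 3 has 23 + 18 − 1 − 4 + 17 + 16 − 2 = 67; the blank must be 93 − 67 = 26.
Row 8 has -12 − 15 + 26 + 17 + 27 + 37 − 11 = 69; the blank must be 93 − 69 = 24.
Row 2 has 12 + 10 + 18 + 9 − 5 + 15 + 23 = 82; the blank must be 93 − 82 = 11.

z = 11, b = 24, p = 26, k = 23, c = 18, q = 16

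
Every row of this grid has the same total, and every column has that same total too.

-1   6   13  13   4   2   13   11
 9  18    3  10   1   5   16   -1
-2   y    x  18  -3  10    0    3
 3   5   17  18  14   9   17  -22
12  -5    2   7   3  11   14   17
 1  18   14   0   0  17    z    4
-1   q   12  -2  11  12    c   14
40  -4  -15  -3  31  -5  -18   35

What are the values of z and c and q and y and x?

z = 7, c = 12, q = 3, y = 20, x = 15

Rows 1 and 2 both sum to 61, so that's the common total.
Row 6: 1 + 18 + 14 + 0 + 0 + 17 + 4 = 54, so its missing entry is 61 − 54 = 7.
Column 3: 13 + 3 + 17 + 2 + 14 + 12 − 15 = 46, so its missing entry is 61 − 46 = 15.
Row 3: -2 + 15 + 18 − 3 + 10 + 0 + 3 = 41, so its missing entry is 61 − 41 = 20.
Column 2: 6 + 18 + 20 + 5 − 5 + 18 − 4 = 58, so its missing entry is 61 − 58 = 3.
Row 7: -1 + 3 + 12 − 2 + 11 + 12 + 14 = 49, so its missing entry is 61 − 49 = 12.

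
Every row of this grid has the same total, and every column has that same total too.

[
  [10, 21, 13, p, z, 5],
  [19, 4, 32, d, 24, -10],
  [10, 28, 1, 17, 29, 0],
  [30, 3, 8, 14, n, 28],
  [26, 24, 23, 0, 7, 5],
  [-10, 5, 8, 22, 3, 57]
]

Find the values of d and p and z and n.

Rows 3 and 5 both sum to 85, so that's the common total.
Row 2: 19 + 4 + 32 + 24 − 10 = 69, so its missing entry is 85 − 69 = 16.
Column 4: 16 + 17 + 14 + 0 + 22 = 69, so its missing entry is 85 − 69 = 16.
Row 4: 30 + 3 + 8 + 14 + 28 = 83, so its missing entry is 85 − 83 = 2.
Row 1: 10 + 21 + 13 + 16 + 5 = 65, so its missing entry is 85 − 65 = 20.

d = 16, p = 16, z = 20, n = 2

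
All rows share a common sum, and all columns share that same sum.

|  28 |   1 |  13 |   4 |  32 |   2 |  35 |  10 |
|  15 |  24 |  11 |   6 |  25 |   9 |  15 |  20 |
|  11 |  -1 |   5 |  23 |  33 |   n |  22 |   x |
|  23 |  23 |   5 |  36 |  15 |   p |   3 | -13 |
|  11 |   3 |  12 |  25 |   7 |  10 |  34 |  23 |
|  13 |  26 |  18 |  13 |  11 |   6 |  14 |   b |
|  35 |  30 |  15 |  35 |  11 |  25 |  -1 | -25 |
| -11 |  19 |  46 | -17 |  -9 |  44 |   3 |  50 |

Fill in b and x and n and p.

Rows 1 and 2 both sum to 125, so that's the common total.
The known cells in row 4 total 92, leaving 125 − 92 = 33 for the blank.
The known cells in column 6 total 129, leaving 125 − 129 = -4 for the blank.
The known cells in row 3 total 89, leaving 125 − 89 = 36 for the blank.
The known cells in row 6 total 101, leaving 125 − 101 = 24 for the blank.

b = 24, x = 36, n = -4, p = 33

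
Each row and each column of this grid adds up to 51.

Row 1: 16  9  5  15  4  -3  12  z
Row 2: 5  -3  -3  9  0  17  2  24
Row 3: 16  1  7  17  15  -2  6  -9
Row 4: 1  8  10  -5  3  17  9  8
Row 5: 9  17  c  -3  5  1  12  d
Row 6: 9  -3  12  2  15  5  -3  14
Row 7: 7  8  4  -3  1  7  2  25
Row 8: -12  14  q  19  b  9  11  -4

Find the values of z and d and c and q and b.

z = -7, d = 0, c = 10, q = 6, b = 8

Row 1: 16 + 9 + 5 + 15 + 4 − 3 + 12 = 58, so its missing entry is 51 − 58 = -7.
Column 5: 4 + 0 + 15 + 3 + 5 + 15 + 1 = 43, so its missing entry is 51 − 43 = 8.
Row 8: -12 + 14 + 19 + 8 + 9 + 11 − 4 = 45, so its missing entry is 51 − 45 = 6.
Column 3: 5 − 3 + 7 + 10 + 12 + 4 + 6 = 41, so its missing entry is 51 − 41 = 10.
Row 5: 9 + 17 + 10 − 3 + 5 + 1 + 12 = 51, so its missing entry is 51 − 51 = 0.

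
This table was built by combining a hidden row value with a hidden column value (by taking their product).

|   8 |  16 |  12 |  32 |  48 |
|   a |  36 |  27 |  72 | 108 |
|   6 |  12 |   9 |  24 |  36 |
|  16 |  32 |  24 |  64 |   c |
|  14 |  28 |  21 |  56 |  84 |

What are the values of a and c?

a = 18, c = 96

Each row is a constant multiple of every other row — this is a multiplication table with the headers hidden.
Row 2 is 72/32 = 9/4 times row 1, so its entry in column 1 is 8 × 9/4 = 18.
Row 4 is 64/32 = 2/1 times row 1, so its entry in column 5 is 48 × 2/1 = 96.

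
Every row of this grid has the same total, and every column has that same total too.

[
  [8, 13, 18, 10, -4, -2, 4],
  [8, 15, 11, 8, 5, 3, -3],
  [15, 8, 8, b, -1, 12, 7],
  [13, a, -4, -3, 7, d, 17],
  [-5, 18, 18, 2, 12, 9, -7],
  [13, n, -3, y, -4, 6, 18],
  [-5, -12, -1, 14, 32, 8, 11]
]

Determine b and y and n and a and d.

b = -2, y = 18, n = -1, a = 6, d = 11

Rows 1 and 2 both sum to 47, so that's the common total.
The known cells in row 3 total 49, leaving 47 − 49 = -2 for the blank.
The known cells in column 4 total 29, leaving 47 − 29 = 18 for the blank.
The known cells in row 6 total 48, leaving 47 − 48 = -1 for the blank.
The known cells in column 2 total 41, leaving 47 − 41 = 6 for the blank.
The known cells in row 4 total 36, leaving 47 − 36 = 11 for the blank.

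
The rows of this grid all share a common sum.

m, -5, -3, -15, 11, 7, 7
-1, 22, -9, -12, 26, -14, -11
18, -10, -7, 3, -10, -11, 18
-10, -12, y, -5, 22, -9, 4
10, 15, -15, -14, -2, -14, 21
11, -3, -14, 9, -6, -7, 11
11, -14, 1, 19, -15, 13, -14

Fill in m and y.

Row 2 sums to 1 and so does row 3; that's the common total.
In row 1 the known cells total 2, leaving 1 − 2 = -1.
In row 4 the known cells total -10, leaving 1 − (-10) = 11.

m = -1, y = 11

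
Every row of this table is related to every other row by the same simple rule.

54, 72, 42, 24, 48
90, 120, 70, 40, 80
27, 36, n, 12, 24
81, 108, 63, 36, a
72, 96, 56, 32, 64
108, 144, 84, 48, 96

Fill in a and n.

a = 72, n = 21

Each row is a constant multiple of every other row — this is a multiplication table with the headers hidden.
Row 4 is 36/24 = 3/2 times row 1, so its entry in column 5 is 48 × 3/2 = 72.
Row 3 is 12/24 = 1/2 times row 1, so its entry in column 3 is 42 × 1/2 = 21.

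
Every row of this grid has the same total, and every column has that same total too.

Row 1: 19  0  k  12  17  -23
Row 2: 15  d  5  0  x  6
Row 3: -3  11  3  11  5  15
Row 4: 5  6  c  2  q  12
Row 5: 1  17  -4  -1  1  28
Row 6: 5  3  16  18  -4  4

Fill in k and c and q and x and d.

Rows 3 and 5 both sum to 42, so that's the common total.
The known cells in column 2 total 37, leaving 42 − 37 = 5 for the blank.
The known cells in row 2 total 31, leaving 42 − 31 = 11 for the blank.
The known cells in column 5 total 30, leaving 42 − 30 = 12 for the blank.
The known cells in row 1 total 25, leaving 42 − 25 = 17 for the blank.
The known cells in row 4 total 37, leaving 42 − 37 = 5 for the blank.

k = 17, c = 5, q = 12, x = 11, d = 5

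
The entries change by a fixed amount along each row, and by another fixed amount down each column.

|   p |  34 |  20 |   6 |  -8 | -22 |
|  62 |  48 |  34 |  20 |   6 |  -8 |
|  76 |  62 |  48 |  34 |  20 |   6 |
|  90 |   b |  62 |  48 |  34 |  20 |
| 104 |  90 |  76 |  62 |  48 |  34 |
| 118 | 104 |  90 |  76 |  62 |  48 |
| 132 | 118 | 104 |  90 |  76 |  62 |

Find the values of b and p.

b = 76, p = 48

Along each row the entries change by -14 per step; down each column they change by 14.
Row 4: from 90 at column 1, stepping by -14 to column 2 gives 76.
Row 1: from 34 at column 2, stepping by -14 to column 1 gives 48.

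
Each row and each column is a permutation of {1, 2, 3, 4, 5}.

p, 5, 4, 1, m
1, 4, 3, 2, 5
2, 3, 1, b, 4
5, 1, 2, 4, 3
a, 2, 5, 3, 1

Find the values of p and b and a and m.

At (row 3, col 4): row 3 already has {1, 2, 3, 4}, so the value is 5.
At (row 5, col 1): row 5 already has {1, 2, 3, 5}, so the value is 4.
At (row 1, col 5): column 5 already has {1, 3, 4, 5}, so the value is 2.
For row 1, column 1: row 1 already has {1, 2, 4, 5}; that leaves 3.

p = 3, b = 5, a = 4, m = 2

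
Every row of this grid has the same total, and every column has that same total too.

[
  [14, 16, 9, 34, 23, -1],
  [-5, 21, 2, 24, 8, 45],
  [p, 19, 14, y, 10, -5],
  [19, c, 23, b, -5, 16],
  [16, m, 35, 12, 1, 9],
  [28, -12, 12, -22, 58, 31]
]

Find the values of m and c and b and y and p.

Rows 1 and 2 both sum to 95, so that's the common total.
The known cells in column 1 total 72, leaving 95 − 72 = 23 for the blank.
The known cells in row 3 total 61, leaving 95 − 61 = 34 for the blank.
The known cells in column 4 total 82, leaving 95 − 82 = 13 for the blank.
The known cells in row 4 total 66, leaving 95 − 66 = 29 for the blank.
The known cells in row 5 total 73, leaving 95 − 73 = 22 for the blank.

m = 22, c = 29, b = 13, y = 34, p = 23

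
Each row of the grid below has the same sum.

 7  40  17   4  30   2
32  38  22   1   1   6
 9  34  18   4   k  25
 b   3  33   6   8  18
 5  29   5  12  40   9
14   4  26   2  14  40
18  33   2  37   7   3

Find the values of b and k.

b = 32, k = 10

Row 6 sums to 100 and so does row 7; that's the common total.
In row 4 the known cells total 68, leaving 100 − 68 = 32.
In row 3 the known cells total 90, leaving 100 − 90 = 10.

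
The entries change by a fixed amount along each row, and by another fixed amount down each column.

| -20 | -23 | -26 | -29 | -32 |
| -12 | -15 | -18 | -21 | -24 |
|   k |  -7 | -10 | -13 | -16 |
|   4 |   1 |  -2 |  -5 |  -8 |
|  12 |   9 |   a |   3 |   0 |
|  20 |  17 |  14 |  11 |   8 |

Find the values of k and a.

k = -4, a = 6

Along each row the entries change by -3 per step; down each column they change by 8.
Row 3: from -7 at column 2, stepping by -3 to column 1 gives -4.
Row 5: from 12 at column 1, stepping by -3 to column 3 gives 6.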